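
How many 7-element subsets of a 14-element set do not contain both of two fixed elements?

2640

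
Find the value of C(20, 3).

1140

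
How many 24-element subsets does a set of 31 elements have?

2629575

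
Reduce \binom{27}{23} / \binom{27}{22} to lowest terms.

C(n,k+1)/C(n,k) = (n−k)/(k+1) = (27−22)/(22+1) = 5/23.

5/23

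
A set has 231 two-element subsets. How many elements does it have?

22

n(n−1)/2 = 231 ⇒ n(n−1) = 462. Since 22·21 = 462, n = 22.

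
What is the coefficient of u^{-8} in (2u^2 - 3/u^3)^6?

General term: C(6,j)·(2u^2)^j·(-3/u^3)^(6-j), with u-exponent 2j − 3(6−j) = 5j − 18.
Set 5j − 18 = -8: j = 2.
C(6,2) = 15; 2^2 = 4; (-3)^4 = 81.
Coefficient = 15 · 4 · 81 = 4860.

4860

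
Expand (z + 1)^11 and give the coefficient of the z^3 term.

165

The general term is C(11,j)·(z)^j·(1)^(11-j); the z^3 term has j = 3.
C(11,3) = 165.
Coefficient = C(11,3) = 165.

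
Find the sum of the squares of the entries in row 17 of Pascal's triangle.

2333606220

Σ C(17,j)² is the coefficient of x^17 in (1+x)^17(1+x)^17 = (1+x)^34, i.e. C(34,17) = 2333606220.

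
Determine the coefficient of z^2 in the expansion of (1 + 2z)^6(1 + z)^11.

Coefficient of z^2 = Σ_{j} C(6,j)·2^j·C(11,2-j)·1^(2-j) for j from 0 to 2.
= 55 + 132 + 60 = 247.

247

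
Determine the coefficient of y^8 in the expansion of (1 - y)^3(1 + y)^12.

99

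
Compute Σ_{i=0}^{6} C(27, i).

397594

1 + 27 + 351 + 2925 + 17550 + 80730 + 296010 = 397594.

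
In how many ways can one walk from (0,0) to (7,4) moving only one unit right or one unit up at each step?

Each path is a sequence of 11 steps with 7 rights: C(11,7) = 330.

330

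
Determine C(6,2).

15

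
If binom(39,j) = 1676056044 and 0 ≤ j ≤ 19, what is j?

C(39,j) increases on 0 ≤ j ≤ 19. C(39,10) = 635745396 and C(39,11) = 1676056044, so j = 11.

11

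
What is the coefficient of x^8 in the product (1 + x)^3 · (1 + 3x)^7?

26973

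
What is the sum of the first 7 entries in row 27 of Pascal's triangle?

1 + 27 + 351 + 2925 + 17550 + 80730 + 296010 = 397594.

397594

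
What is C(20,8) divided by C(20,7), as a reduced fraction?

C(n,k+1)/C(n,k) = (n−k)/(k+1) = (20−7)/(7+1) = 13/8.

13/8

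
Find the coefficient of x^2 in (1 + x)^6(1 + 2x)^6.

147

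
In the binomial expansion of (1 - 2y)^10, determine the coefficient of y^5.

-8064

The general term is C(10,j)·(1)^j·(-2y)^(10-j); the y^5 term has j = 5.
C(10,5) = 252.
Coefficient = C(10,5) · (-2)^5 = 252 · (-32) = -8064.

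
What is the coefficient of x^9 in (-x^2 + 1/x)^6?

-6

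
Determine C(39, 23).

C(39,23) = C(39,16) by symmetry.
C(39,16) = (39·38·37·36·35·34·33·32·31·30·29·28·27·26·25·24) / 16! = 789024790105300869120000 / 20922789888000 = 37711260990.

37711260990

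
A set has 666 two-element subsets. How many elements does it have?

37

n(n−1)/2 = 666 ⇒ n(n−1) = 1332. Since 37·36 = 1332, n = 37.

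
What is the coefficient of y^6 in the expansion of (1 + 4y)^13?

7028736

The general term is C(13,j)·(1)^j·(4y)^(13-j); the y^6 term has j = 7.
C(13,7) = 1716.
Coefficient = C(13,7) · 4^6 = 1716 · 4096 = 7028736.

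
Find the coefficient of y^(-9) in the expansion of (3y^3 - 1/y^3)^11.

General term: C(11,j)·(3y^3)^j·(-1/y^3)^(11-j), with y-exponent 3j − 3(11−j) = 6j − 33.
Set 6j − 33 = -9: j = 4.
C(11,4) = 330; 3^4 = 81; (-1)^7 = -1.
Coefficient = 330 · 81 · (-1) = -26730.

-26730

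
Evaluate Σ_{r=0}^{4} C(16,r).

2517

1 + 16 + 120 + 560 + 1820 = 2517.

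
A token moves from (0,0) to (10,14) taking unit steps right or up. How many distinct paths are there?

1961256

Each path is a sequence of 24 steps with 10 rights: C(24,10) = 1961256.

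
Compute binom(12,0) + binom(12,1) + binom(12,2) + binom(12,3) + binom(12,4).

794

1 + 12 + 66 + 220 + 495 = 794.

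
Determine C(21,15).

54264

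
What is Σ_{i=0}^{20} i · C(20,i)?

Since i·C(20,i) = 20·C(19,i−1), the sum is 20·2^19 = 20·524288 = 10485760.

10485760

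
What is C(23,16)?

245157

C(23,16) = C(23,7) by symmetry.
C(23,7) = (23·22·21·20·19·18·17) / 7! = 1235591280 / 5040 = 245157.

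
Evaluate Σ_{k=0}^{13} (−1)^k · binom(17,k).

-560

The partial alternating sum Σ_{k=0}^{13} (−1)^k C(17,k) = (−1)^13 C(16,13) = -560.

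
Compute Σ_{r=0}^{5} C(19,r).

16664

1 + 19 + 171 + 969 + 3876 + 11628 = 16664.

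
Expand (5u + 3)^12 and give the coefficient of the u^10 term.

5800781250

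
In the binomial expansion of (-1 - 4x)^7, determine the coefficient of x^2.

-336

The general term is C(7,j)·(-1)^j·(-4x)^(7-j); the x^2 term has j = 5.
C(7,5) = 21.
Coefficient = C(7,5) · (-1)^5 · (-4)^2 = 21 · (-1) · 16 = -336.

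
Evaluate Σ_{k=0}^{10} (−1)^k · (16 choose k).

The partial alternating sum Σ_{k=0}^{10} (−1)^k C(16,k) = (−1)^10 C(15,10) = 3003.

3003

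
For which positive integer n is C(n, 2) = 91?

n(n−1)/2 = 91 ⇒ n(n−1) = 182. Since 14·13 = 182, n = 14.

14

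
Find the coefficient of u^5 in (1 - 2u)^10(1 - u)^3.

Coefficient of u^5 = Σ_{j} C(10,j)·(-2)^j·C(3,5-j)·(-1)^(5-j) for j from 2 to 5.
= (-180) + (-2880) + (-10080) + (-8064) = -21204.

-21204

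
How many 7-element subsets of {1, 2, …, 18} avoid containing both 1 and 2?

27456

All 7-subsets: C(18,7) = 31824. Those containing both fixed elements: C(16,5) = 4368.
31824 − 4368 = 27456.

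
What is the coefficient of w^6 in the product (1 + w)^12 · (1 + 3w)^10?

2948541

Coefficient of w^6 = Σ_{j} C(12,j)·1^j·C(10,6-j)·3^(6-j) for j from 0 to 6.
= 153090 + 734832 + 1122660 + 712800 + 200475 + 23760 + 924 = 2948541.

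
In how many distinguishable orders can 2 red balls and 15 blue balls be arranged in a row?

Choose positions for the red balls: C(17,2) = 136.

136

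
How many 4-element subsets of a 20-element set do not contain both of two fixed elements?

4692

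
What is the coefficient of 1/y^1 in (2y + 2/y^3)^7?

2688

General term: C(7,j)·(2y)^j·(2/y^3)^(7-j), with y-exponent 1j − 3(7−j) = 4j − 21.
Set 4j − 21 = -1: j = 5.
C(7,5) = 21; 2^5 = 32; 2^2 = 4.
Coefficient = 21 · 32 · 4 = 2688.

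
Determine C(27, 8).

C(27,8) = (27·26·25·24·23·22·21·20) / 8! = 89513424000 / 40320 = 2220075.

2220075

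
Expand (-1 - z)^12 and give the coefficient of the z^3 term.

The general term is C(12,j)·(-1)^j·(-z)^(12-j); the z^3 term has j = 9.
C(12,9) = 220.
Coefficient = C(12,9) · (-1)^9 · (-1)^3 = 220 · (-1) · (-1) = 220.

220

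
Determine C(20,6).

C(20,6) = (20·19·18·17·16·15) / 6! = 27907200 / 720 = 38760.

38760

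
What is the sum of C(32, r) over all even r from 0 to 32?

Half of (1+1)^32 + (1−1)^32 gives the even-index sum: 2^31 = 2147483648.

2147483648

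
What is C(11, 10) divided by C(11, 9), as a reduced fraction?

1/5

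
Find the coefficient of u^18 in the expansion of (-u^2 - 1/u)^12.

66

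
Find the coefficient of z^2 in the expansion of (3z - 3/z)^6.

10935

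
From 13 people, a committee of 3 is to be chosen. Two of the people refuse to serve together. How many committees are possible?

All 3-subsets: C(13,3) = 286. Those containing both fixed elements: C(11,1) = 11.
286 − 11 = 275.

275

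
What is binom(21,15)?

54264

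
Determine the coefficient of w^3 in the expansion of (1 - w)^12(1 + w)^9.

26

Coefficient of w^3 = Σ_{j} C(12,j)·(-1)^j·C(9,3-j)·1^(3-j) for j from 0 to 3.
= 84 + (-432) + 594 + (-220) = 26.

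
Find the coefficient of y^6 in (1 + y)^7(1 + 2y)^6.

Coefficient of y^6 = Σ_{j} C(7,j)·1^j·C(6,6-j)·2^(6-j) for j from 0 to 6.
= 64 + 1344 + 5040 + 5600 + 2100 + 252 + 7 = 14407.

14407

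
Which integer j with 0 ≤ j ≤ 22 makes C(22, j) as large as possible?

C(22,j) is maximized at j = 22/2 = 11.

11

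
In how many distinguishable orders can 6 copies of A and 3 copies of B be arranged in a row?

Choose positions for the A's: C(9,6) = 84.

84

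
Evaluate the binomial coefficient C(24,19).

42504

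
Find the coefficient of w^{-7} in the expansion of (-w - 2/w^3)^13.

-41184

General term: C(13,j)·(-w)^j·(-2/w^3)^(13-j), with w-exponent 1j − 3(13−j) = 4j − 39.
Set 4j − 39 = -7: j = 8.
C(13,8) = 1287; (-1)^8 = 1; (-2)^5 = -32.
Coefficient = 1287 · 1 · (-32) = -41184.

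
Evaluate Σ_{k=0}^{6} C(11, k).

1486

1 + 11 + 55 + 165 + 330 + 462 + 462 = 1486.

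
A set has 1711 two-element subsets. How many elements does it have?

59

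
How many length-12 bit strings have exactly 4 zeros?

495

Choose the 4 positions: C(12,4) = 495.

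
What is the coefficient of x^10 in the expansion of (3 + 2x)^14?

83026944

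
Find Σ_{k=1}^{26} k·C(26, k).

872415232

Since k·C(26,k) = 26·C(25,k−1), the sum is 26·2^25 = 26·33554432 = 872415232.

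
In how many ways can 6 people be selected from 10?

This is C(10,6) = 210.

210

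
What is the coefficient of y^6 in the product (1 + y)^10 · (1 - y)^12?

-75

Coefficient of y^6 = Σ_{j} C(10,j)·1^j·C(12,6-j)·(-1)^(6-j) for j from 0 to 6.
= 924 + (-7920) + 22275 + (-26400) + 13860 + (-3024) + 210 = -75.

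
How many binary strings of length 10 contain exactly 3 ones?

120

Choose the 3 positions: C(10,3) = 120.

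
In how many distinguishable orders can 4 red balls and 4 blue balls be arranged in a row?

Choose positions for the red balls: C(8,4) = 70.

70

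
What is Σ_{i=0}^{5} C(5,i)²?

252

Σ C(5,i)² is the coefficient of x^5 in (1+x)^5(1+x)^5 = (1+x)^10, i.e. C(10,5) = 252.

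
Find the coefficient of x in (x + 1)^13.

13

The general term is C(13,j)·(x)^j·(1)^(13-j); the x^1 term has j = 1.
C(13,1) = 13.
Coefficient = C(13,1) = 13.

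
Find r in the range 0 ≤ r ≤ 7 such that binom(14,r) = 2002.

5

C(14,r) increases on 0 ≤ r ≤ 7. C(14,4) = 1001 and C(14,5) = 2002, so r = 5.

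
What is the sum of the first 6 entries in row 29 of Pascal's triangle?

146596

1 + 29 + 406 + 3654 + 23751 + 118755 = 146596.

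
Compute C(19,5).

11628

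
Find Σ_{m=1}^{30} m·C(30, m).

Differentiating (1+x)^30 and setting x=1: Σ m·C(30,m) = 30·2^29 = 16106127360.

16106127360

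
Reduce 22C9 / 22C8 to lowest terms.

14/9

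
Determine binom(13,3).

286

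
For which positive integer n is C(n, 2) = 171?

n(n−1)/2 = 171 ⇒ n(n−1) = 342. Since 19·18 = 342, n = 19.

19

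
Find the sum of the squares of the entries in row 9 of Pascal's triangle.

Σ C(9,k)² is the coefficient of x^9 in (1+x)^9(1+x)^9 = (1+x)^18, i.e. C(18,9) = 48620.

48620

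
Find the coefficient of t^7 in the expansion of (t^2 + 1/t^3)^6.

6

General term: C(6,j)·(t^2)^j·(1/t^3)^(6-j), with t-exponent 2j − 3(6−j) = 5j − 18.
Set 5j − 18 = 7: j = 5.
C(6,5) = 6; 1^5 = 1; 1^1 = 1.
Coefficient = 6 · 1 · 1 = 6.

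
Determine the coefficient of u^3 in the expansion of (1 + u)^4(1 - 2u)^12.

Coefficient of u^3 = Σ_{j} C(4,j)·1^j·C(12,3-j)·(-2)^(3-j) for j from 0 to 3.
= (-1760) + 1056 + (-144) + 4 = -844.

-844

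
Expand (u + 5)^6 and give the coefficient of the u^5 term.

30

The general term is C(6,j)·(u)^j·(5)^(6-j); the u^5 term has j = 5.
C(6,5) = 6.
Coefficient = C(6,5) · 5^1 = 6 · 5 = 30.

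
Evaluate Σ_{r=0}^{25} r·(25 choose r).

419430400

Since r·C(25,r) = 25·C(24,r−1), the sum is 25·2^24 = 25·16777216 = 419430400.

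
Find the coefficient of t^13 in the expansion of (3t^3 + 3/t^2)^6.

General term: C(6,j)·(3t^3)^j·(3/t^2)^(6-j), with t-exponent 3j − 2(6−j) = 5j − 12.
Set 5j − 12 = 13: j = 5.
C(6,5) = 6; 3^5 = 243; 3^1 = 3.
Coefficient = 6 · 243 · 3 = 4374.

4374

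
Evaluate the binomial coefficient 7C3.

35

C(7,3) = (7·6·5) / 3! = 210 / 6 = 35.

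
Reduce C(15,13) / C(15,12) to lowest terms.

C(n,k+1)/C(n,k) = (n−k)/(k+1) = (15−12)/(12+1) = 3/13.

3/13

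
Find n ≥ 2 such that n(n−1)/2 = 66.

n(n−1)/2 = 66 ⇒ n(n−1) = 132. Since 12·11 = 132, n = 12.

12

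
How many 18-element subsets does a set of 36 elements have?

C(36,18) = (36·35·34·33·32·31·30·29·28·27·26·25·24·23·22·21·20·19) / 18! = 58102407620643984998400000 / 6402373705728000 = 9075135300.

9075135300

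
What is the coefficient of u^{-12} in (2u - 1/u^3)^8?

-448

General term: C(8,j)·(2u)^j·(-1/u^3)^(8-j), with u-exponent 1j − 3(8−j) = 4j − 24.
Set 4j − 24 = -12: j = 3.
C(8,3) = 56; 2^3 = 8; (-1)^5 = -1.
Coefficient = 56 · 8 · (-1) = -448.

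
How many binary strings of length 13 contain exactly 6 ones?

1716

Choose the 6 positions: C(13,6) = 1716.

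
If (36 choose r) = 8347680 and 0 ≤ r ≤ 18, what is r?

C(36,r) increases on 0 ≤ r ≤ 18. C(36,6) = 1947792 and C(36,7) = 8347680, so r = 7.

7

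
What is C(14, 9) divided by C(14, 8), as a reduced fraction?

C(n,k+1)/C(n,k) = (n−k)/(k+1) = (14−8)/(8+1) = 6/9 = 2/3.

2/3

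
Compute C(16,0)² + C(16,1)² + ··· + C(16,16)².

601080390

By Vandermonde's identity, Σ C(16,j)² = C(32,16) = 601080390.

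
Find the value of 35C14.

C(35,14) = (35·34·33·32·31·30·29·28·27·26·25·24·23·22) / 14! = 202250096145377280000 / 87178291200 = 2319959400.

2319959400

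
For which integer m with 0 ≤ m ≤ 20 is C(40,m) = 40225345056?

15

C(40,m) increases on 0 ≤ m ≤ 20. C(40,14) = 23206929840 and C(40,15) = 40225345056, so m = 15.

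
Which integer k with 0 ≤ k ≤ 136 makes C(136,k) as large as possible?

68

C(136,k) is maximized at k = 136/2 = 68.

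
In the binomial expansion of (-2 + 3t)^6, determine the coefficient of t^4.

4860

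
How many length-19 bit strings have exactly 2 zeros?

171

Choose the 2 positions: C(19,2) = 171.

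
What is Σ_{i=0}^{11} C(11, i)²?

705432

Σ C(11,i)² is the coefficient of x^11 in (1+x)^11(1+x)^11 = (1+x)^22, i.e. C(22,11) = 705432.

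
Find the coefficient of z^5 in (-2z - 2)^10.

The general term is C(10,j)·(-2z)^j·(-2)^(10-j); the z^5 term has j = 5.
C(10,5) = 252.
Coefficient = C(10,5) · (-2)^5 · (-2)^5 = 252 · (-32) · (-32) = 258048.

258048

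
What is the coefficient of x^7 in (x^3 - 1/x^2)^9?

126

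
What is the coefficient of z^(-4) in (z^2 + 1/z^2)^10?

General term: C(10,j)·(z^2)^j·(1/z^2)^(10-j), with z-exponent 2j − 2(10−j) = 4j − 20.
Set 4j − 20 = -4: j = 4.
C(10,4) = 210; 1^4 = 1; 1^6 = 1.
Coefficient = 210 · 1 · 1 = 210.

210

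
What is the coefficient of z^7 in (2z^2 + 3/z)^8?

General term: C(8,j)·(2z^2)^j·(3/z)^(8-j), with z-exponent 2j − 1(8−j) = 3j − 8.
Set 3j − 8 = 7: j = 5.
C(8,5) = 56; 2^5 = 32; 3^3 = 27.
Coefficient = 56 · 32 · 27 = 48384.

48384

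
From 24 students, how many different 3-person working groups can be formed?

This is C(24,3) = 2024.

2024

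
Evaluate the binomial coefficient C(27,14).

20058300

C(27,14) = C(27,13) by symmetry.
C(27,13) = (27·26·25·24·23·22·21·20·19·18·17·16·15) / 13! = 124903451312640000 / 6227020800 = 20058300.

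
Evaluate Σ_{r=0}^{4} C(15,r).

1941

1 + 15 + 105 + 455 + 1365 = 1941.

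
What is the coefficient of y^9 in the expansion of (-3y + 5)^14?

-123141768750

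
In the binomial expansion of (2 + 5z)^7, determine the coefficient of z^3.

70000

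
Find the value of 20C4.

4845

C(20,4) = (20·19·18·17) / 4! = 116280 / 24 = 4845.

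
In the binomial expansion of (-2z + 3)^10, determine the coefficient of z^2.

The general term is C(10,j)·(-2z)^j·(3)^(10-j); the z^2 term has j = 2.
C(10,2) = 45.
Coefficient = C(10,2) · (-2)^2 · 3^8 = 45 · 4 · 6561 = 1180980.

1180980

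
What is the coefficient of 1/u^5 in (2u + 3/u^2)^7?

General term: C(7,j)·(2u)^j·(3/u^2)^(7-j), with u-exponent 1j − 2(7−j) = 3j − 14.
Set 3j − 14 = -5: j = 3.
C(7,3) = 35; 2^3 = 8; 3^4 = 81.
Coefficient = 35 · 8 · 81 = 22680.

22680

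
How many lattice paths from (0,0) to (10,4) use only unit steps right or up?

Each path is a sequence of 14 steps with 10 rights: C(14,10) = 1001.

1001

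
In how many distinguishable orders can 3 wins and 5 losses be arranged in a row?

56

Choose positions for the wins: C(8,3) = 56.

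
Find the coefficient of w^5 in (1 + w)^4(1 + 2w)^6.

Coefficient of w^5 = Σ_{j} C(4,j)·1^j·C(6,5-j)·2^(5-j) for j from 0 to 4.
= 192 + 960 + 960 + 240 + 12 = 2364.

2364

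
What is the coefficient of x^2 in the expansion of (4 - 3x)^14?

The general term is C(14,j)·(4)^j·(-3x)^(14-j); the x^2 term has j = 12.
C(14,12) = 91.
Coefficient = C(14,12) · 4^12 · (-3)^2 = 91 · 16777216 · 9 = 13740539904.

13740539904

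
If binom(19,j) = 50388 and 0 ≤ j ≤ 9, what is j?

C(19,j) increases on 0 ≤ j ≤ 9. C(19,6) = 27132 and C(19,7) = 50388, so j = 7.

7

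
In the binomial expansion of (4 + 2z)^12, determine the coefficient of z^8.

32440320

The general term is C(12,j)·(4)^j·(2z)^(12-j); the z^8 term has j = 4.
C(12,4) = 495.
Coefficient = C(12,4) · 4^4 · 2^8 = 495 · 256 · 256 = 32440320.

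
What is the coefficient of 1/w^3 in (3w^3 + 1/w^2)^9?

2268

General term: C(9,j)·(3w^3)^j·(1/w^2)^(9-j), with w-exponent 3j − 2(9−j) = 5j − 18.
Set 5j − 18 = -3: j = 3.
C(9,3) = 84; 3^3 = 27; 1^6 = 1.
Coefficient = 84 · 27 · 1 = 2268.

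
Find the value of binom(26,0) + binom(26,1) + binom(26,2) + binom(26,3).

2952

1 + 26 + 325 + 2600 = 2952.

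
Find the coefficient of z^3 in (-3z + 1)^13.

-7722

The general term is C(13,j)·(-3z)^j·(1)^(13-j); the z^3 term has j = 3.
C(13,3) = 286.
Coefficient = C(13,3) · (-3)^3 = 286 · (-27) = -7722.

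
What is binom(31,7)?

2629575

C(31,7) = (31·30·29·28·27·26·25) / 7! = 13253058000 / 5040 = 2629575.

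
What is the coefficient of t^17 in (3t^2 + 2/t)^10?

General term: C(10,j)·(3t^2)^j·(2/t)^(10-j), with t-exponent 2j − 1(10−j) = 3j − 10.
Set 3j − 10 = 17: j = 9.
C(10,9) = 10; 3^9 = 19683; 2^1 = 2.
Coefficient = 10 · 19683 · 2 = 393660.

393660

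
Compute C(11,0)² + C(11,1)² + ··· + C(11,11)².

By Vandermonde's identity, Σ C(11,k)² = C(22,11) = 705432.

705432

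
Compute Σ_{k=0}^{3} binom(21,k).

1 + 21 + 210 + 1330 = 1562.

1562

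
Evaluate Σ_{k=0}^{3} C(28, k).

3683

1 + 28 + 378 + 3276 = 3683.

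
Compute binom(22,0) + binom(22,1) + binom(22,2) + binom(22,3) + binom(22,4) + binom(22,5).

35443

1 + 22 + 231 + 1540 + 7315 + 26334 = 35443.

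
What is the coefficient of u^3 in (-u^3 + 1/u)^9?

General term: C(9,j)·(-u^3)^j·(1/u)^(9-j), with u-exponent 3j − 1(9−j) = 4j − 9.
Set 4j − 9 = 3: j = 3.
C(9,3) = 84; (-1)^3 = -1; 1^6 = 1.
Coefficient = 84 · (-1) · 1 = -84.

-84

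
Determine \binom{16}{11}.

4368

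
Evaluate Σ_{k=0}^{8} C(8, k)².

12870

Σ C(8,k)² is the coefficient of x^8 in (1+x)^8(1+x)^8 = (1+x)^16, i.e. C(16,8) = 12870.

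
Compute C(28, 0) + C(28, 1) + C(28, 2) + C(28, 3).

3683

1 + 28 + 378 + 3276 = 3683.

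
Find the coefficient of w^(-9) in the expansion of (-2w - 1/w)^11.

-22

General term: C(11,j)·(-2w)^j·(-1/w)^(11-j), with w-exponent 1j − 1(11−j) = 2j − 11.
Set 2j − 11 = -9: j = 1.
C(11,1) = 11; (-2)^1 = -2; (-1)^10 = 1.
Coefficient = 11 · (-2) · 1 = -22.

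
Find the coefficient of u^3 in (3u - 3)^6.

-14580

The general term is C(6,j)·(3u)^j·(-3)^(6-j); the u^3 term has j = 3.
C(6,3) = 20.
Coefficient = C(6,3) · 3^3 · (-3)^3 = 20 · 27 · (-27) = -14580.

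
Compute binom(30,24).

C(30,24) = C(30,6) by symmetry.
C(30,6) = (30·29·28·27·26·25) / 6! = 427518000 / 720 = 593775.

593775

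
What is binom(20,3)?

1140

C(20,3) = (20·19·18) / 3! = 6840 / 6 = 1140.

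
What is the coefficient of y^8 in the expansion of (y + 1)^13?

1287

The general term is C(13,j)·(y)^j·(1)^(13-j); the y^8 term has j = 8.
C(13,8) = 1287.
Coefficient = C(13,8) = 1287.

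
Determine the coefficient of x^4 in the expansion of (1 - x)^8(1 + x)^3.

Coefficient of x^4 = Σ_{j} C(8,j)·(-1)^j·C(3,4-j)·1^(4-j) for j from 1 to 4.
= (-8) + 84 + (-168) + 70 = -22.

-22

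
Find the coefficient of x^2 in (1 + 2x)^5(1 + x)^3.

73

Coefficient of x^2 = Σ_{j} C(5,j)·2^j·C(3,2-j)·1^(2-j) for j from 0 to 2.
= 3 + 30 + 40 = 73.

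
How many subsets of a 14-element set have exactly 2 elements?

91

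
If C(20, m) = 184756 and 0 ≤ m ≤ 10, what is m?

C(20,m) increases on 0 ≤ m ≤ 10. C(20,9) = 167960 and C(20,10) = 184756, so m = 10.

10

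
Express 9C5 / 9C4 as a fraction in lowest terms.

1

C(n,k+1)/C(n,k) = (n−k)/(k+1) = (9−4)/(4+1) = 5/5 = 1.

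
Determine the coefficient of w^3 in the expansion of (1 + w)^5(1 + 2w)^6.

Coefficient of w^3 = Σ_{j} C(5,j)·1^j·C(6,3-j)·2^(3-j) for j from 0 to 3.
= 160 + 300 + 120 + 10 = 590.

590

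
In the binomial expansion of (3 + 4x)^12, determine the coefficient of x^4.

831409920

The general term is C(12,j)·(3)^j·(4x)^(12-j); the x^4 term has j = 8.
C(12,8) = 495.
Coefficient = C(12,8) · 3^8 · 4^4 = 495 · 6561 · 256 = 831409920.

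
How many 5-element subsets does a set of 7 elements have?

21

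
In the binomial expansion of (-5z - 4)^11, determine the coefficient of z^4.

-3379200000

The general term is C(11,j)·(-5z)^j·(-4)^(11-j); the z^4 term has j = 4.
C(11,4) = 330.
Coefficient = C(11,4) · (-5)^4 · (-4)^7 = 330 · 625 · (-16384) = -3379200000.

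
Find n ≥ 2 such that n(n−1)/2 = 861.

n(n−1)/2 = 861 ⇒ n(n−1) = 1722. Since 42·41 = 1722, n = 42.

42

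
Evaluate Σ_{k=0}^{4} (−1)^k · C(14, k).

The partial alternating sum Σ_{k=0}^{4} (−1)^k C(14,k) = (−1)^4 C(13,4) = 715.

715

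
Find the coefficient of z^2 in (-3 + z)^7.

-5103

The general term is C(7,j)·(-3)^j·(z)^(7-j); the z^2 term has j = 5.
C(7,5) = 21.
Coefficient = C(7,5) · (-3)^5 = 21 · (-243) = -5103.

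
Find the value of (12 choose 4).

495

C(12,4) = (12·11·10·9) / 4! = 11880 / 24 = 495.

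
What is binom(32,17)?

565722720

C(32,17) = C(32,15) by symmetry.
C(32,15) = (32·31·30·29·28·27·26·25·24·23·22·21·20·19·18) / 15! = 739781100339240960000 / 1307674368000 = 565722720.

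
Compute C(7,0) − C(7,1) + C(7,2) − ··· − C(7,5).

The partial alternating sum Σ_{k=0}^{5} (−1)^k C(7,k) = (−1)^5 C(6,5) = -6.

-6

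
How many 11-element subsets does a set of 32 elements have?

C(32,11) = (32·31·30·29·28·27·26·25·24·23·22) / 11! = 5150244363264000 / 39916800 = 129024480.

129024480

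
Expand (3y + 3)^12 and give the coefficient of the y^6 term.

The general term is C(12,j)·(3y)^j·(3)^(12-j); the y^6 term has j = 6.
C(12,6) = 924.
Coefficient = C(12,6) · 3^6 · 3^6 = 924 · 729 · 729 = 491051484.

491051484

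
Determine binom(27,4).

C(27,4) = (27·26·25·24) / 4! = 421200 / 24 = 17550.

17550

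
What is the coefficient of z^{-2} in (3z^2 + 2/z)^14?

83026944

General term: C(14,j)·(3z^2)^j·(2/z)^(14-j), with z-exponent 2j − 1(14−j) = 3j − 14.
Set 3j − 14 = -2: j = 4.
C(14,4) = 1001; 3^4 = 81; 2^10 = 1024.
Coefficient = 1001 · 81 · 1024 = 83026944.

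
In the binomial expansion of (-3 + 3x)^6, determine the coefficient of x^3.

-14580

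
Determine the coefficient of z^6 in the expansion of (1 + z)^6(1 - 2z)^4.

-87

Coefficient of z^6 = Σ_{j} C(6,j)·1^j·C(4,6-j)·(-2)^(6-j) for j from 2 to 6.
= 240 + (-640) + 360 + (-48) + 1 = -87.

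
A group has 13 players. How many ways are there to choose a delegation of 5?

This is C(13,5) = 1287.

1287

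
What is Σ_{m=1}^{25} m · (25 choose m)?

419430400

Differentiating (1+x)^25 and setting x=1: Σ m·C(25,m) = 25·2^24 = 419430400.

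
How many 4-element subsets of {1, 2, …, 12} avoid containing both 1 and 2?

450

All 4-subsets: C(12,4) = 495. Those containing both fixed elements: C(10,2) = 45.
495 − 45 = 450.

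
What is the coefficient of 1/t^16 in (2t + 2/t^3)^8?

General term: C(8,j)·(2t)^j·(2/t^3)^(8-j), with t-exponent 1j − 3(8−j) = 4j − 24.
Set 4j − 24 = -16: j = 2.
C(8,2) = 28; 2^2 = 4; 2^6 = 64.
Coefficient = 28 · 4 · 64 = 7168.

7168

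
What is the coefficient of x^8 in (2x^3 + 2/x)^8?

17920

General term: C(8,j)·(2x^3)^j·(2/x)^(8-j), with x-exponent 3j − 1(8−j) = 4j − 8.
Set 4j − 8 = 8: j = 4.
C(8,4) = 70; 2^4 = 16; 2^4 = 16.
Coefficient = 70 · 16 · 16 = 17920.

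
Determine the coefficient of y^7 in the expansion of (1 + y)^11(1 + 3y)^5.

218130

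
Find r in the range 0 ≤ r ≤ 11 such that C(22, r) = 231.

2

C(22,r) increases on 0 ≤ r ≤ 11. C(22,1) = 22 and C(22,2) = 231, so r = 2.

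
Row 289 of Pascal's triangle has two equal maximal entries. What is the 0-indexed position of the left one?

144

For odd n = 289, C(289,r) peaks at r = (n−1)/2 and (n+1)/2; the lower is 144.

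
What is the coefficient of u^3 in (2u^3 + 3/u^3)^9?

326592

General term: C(9,j)·(2u^3)^j·(3/u^3)^(9-j), with u-exponent 3j − 3(9−j) = 6j − 27.
Set 6j − 27 = 3: j = 5.
C(9,5) = 126; 2^5 = 32; 3^4 = 81.
Coefficient = 126 · 32 · 81 = 326592.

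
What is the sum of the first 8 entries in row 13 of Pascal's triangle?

5812

1 + 13 + 78 + 286 + 715 + 1287 + 1716 + 1716 = 5812.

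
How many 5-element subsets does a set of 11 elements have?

C(11,5) = (11·10·9·8·7) / 5! = 55440 / 120 = 462.

462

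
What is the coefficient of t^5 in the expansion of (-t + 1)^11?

-462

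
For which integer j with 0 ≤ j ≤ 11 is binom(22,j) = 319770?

C(22,j) increases on 0 ≤ j ≤ 11. C(22,7) = 170544 and C(22,8) = 319770, so j = 8.

8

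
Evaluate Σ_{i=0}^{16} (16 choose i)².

601080390

By Vandermonde's identity, Σ C(16,i)² = C(32,16) = 601080390.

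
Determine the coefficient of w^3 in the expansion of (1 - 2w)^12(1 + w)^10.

Coefficient of w^3 = Σ_{j} C(12,j)·(-2)^j·C(10,3-j)·1^(3-j) for j from 0 to 3.
= 120 + (-1080) + 2640 + (-1760) = -80.

-80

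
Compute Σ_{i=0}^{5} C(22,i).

35443

1 + 22 + 231 + 1540 + 7315 + 26334 = 35443.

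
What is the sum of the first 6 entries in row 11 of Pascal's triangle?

1024

1 + 11 + 55 + 165 + 330 + 462 = 1024.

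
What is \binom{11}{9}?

C(11,9) = C(11,2) by symmetry.
C(11,2) = (11·10) / 2! = 110 / 2 = 55.

55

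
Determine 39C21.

C(39,21) = C(39,18) by symmetry.
C(39,18) = (39·38·37·36·35·34·33·32·31·30·29·28·27·26·25·24·23·22) / 18! = 399246543793282239774720000 / 6402373705728000 = 62359143990.

62359143990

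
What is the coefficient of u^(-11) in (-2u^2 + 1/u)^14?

-28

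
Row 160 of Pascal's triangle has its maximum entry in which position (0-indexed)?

C(160,k) is maximized at k = 160/2 = 80.

80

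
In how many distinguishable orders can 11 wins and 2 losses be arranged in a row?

Choose positions for the wins: C(13,11) = 78.

78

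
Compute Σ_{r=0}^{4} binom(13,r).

1 + 13 + 78 + 286 + 715 = 1093.

1093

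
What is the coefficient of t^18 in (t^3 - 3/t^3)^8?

General term: C(8,j)·(t^3)^j·(-3/t^3)^(8-j), with t-exponent 3j − 3(8−j) = 6j − 24.
Set 6j − 24 = 18: j = 7.
C(8,7) = 8; 1^7 = 1; (-3)^1 = -3.
Coefficient = 8 · 1 · (-3) = -24.

-24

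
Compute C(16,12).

1820

C(16,12) = C(16,4) by symmetry.
C(16,4) = (16·15·14·13) / 4! = 43680 / 24 = 1820.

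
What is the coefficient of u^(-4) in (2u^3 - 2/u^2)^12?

General term: C(12,j)·(2u^3)^j·(-2/u^2)^(12-j), with u-exponent 3j − 2(12−j) = 5j − 24.
Set 5j − 24 = -4: j = 4.
C(12,4) = 495; 2^4 = 16; (-2)^8 = 256.
Coefficient = 495 · 16 · 256 = 2027520.

2027520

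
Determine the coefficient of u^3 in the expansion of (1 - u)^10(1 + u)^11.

Coefficient of u^3 = Σ_{j} C(10,j)·(-1)^j·C(11,3-j)·1^(3-j) for j from 0 to 3.
= 165 + (-550) + 495 + (-120) = -10.

-10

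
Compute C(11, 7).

330

C(11,7) = C(11,4) by symmetry.
C(11,4) = (11·10·9·8) / 4! = 7920 / 24 = 330.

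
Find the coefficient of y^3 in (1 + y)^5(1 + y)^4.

84

Coefficient of y^3 = Σ_{j} C(5,j)·C(4,3-j) for j from 0 to 3.
= 4 + 30 + 40 + 10 = 84.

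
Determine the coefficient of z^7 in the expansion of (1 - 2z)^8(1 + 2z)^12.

-14336

Coefficient of z^7 = Σ_{j} C(8,j)·(-2)^j·C(12,7-j)·2^(7-j) for j from 0 to 7.
= 101376 + (-946176) + 2838528 + (-3548160) + 1971200 + (-473088) + 43008 + (-1024) = -14336.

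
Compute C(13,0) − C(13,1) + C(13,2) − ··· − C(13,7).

-792

The partial alternating sum Σ_{k=0}^{7} (−1)^k C(13,k) = (−1)^7 C(12,7) = -792.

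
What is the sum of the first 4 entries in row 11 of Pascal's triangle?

232

1 + 11 + 55 + 165 = 232.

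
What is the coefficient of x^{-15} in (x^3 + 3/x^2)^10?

196830

General term: C(10,j)·(x^3)^j·(3/x^2)^(10-j), with x-exponent 3j − 2(10−j) = 5j − 20.
Set 5j − 20 = -15: j = 1.
C(10,1) = 10; 1^1 = 1; 3^9 = 19683.
Coefficient = 10 · 1 · 19683 = 196830.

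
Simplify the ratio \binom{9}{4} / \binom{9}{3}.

C(n,k+1)/C(n,k) = (n−k)/(k+1) = (9−3)/(3+1) = 6/4 = 3/2.

3/2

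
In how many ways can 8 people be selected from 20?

This is C(20,8) = 125970.

125970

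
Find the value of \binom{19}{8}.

75582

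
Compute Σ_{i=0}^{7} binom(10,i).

968

1 + 10 + 45 + 120 + 210 + 252 + 210 + 120 = 968.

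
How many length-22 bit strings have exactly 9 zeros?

Choose the 9 positions: C(22,9) = 497420.

497420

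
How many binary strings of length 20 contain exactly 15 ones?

Choose the 15 positions: C(20,15) = 15504.

15504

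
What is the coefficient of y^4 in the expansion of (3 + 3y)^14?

The general term is C(14,j)·(3)^j·(3y)^(14-j); the y^4 term has j = 10.
C(14,10) = 1001.
Coefficient = C(14,10) · 3^10 · 3^4 = 1001 · 59049 · 81 = 4787751969.

4787751969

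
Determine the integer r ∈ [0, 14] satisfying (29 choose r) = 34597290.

11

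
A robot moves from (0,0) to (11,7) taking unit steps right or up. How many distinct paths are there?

Each path is a sequence of 18 steps with 11 rights: C(18,11) = 31824.

31824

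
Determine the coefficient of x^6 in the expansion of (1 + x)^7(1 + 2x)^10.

Coefficient of x^6 = Σ_{j} C(7,j)·1^j·C(10,6-j)·2^(6-j) for j from 0 to 6.
= 13440 + 56448 + 70560 + 33600 + 6300 + 420 + 7 = 180775.

180775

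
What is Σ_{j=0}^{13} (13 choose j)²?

10400600

Σ C(13,j)² is the coefficient of x^13 in (1+x)^13(1+x)^13 = (1+x)^26, i.e. C(26,13) = 10400600.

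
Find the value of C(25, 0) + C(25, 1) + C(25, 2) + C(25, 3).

2626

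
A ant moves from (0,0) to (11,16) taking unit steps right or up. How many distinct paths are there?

Each path is a sequence of 27 steps with 11 rights: C(27,11) = 13037895.

13037895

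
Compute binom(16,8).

12870

C(16,8) = (16·15·14·13·12·11·10·9) / 8! = 518918400 / 40320 = 12870.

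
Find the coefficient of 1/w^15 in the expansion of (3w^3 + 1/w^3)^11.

General term: C(11,j)·(3w^3)^j·(1/w^3)^(11-j), with w-exponent 3j − 3(11−j) = 6j − 33.
Set 6j − 33 = -15: j = 3.
C(11,3) = 165; 3^3 = 27; 1^8 = 1.
Coefficient = 165 · 27 · 1 = 4455.

4455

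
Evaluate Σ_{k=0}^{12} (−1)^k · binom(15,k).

91

The partial alternating sum Σ_{k=0}^{12} (−1)^k C(15,k) = (−1)^12 C(14,12) = 91.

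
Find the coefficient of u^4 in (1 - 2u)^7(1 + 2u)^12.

-704

Coefficient of u^4 = Σ_{j} C(7,j)·(-2)^j·C(12,4-j)·2^(4-j) for j from 0 to 4.
= 7920 + (-24640) + 22176 + (-6720) + 560 = -704.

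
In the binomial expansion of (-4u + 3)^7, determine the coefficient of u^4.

The general term is C(7,j)·(-4u)^j·(3)^(7-j); the u^4 term has j = 4.
C(7,4) = 35.
Coefficient = C(7,4) · (-4)^4 · 3^3 = 35 · 256 · 27 = 241920.

241920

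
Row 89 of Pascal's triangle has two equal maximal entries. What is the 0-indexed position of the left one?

For odd n = 89, C(89,k) peaks at k = (n−1)/2 and (n+1)/2; the lower is 44.

44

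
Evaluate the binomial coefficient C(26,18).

1562275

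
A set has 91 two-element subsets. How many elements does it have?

14

n(n−1)/2 = 91 ⇒ n(n−1) = 182. Since 14·13 = 182, n = 14.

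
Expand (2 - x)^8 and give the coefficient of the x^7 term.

-16

The general term is C(8,j)·(2)^j·(-x)^(8-j); the x^7 term has j = 1.
C(8,1) = 8.
Coefficient = C(8,1) · 2^1 · (-1)^7 = 8 · 2 · (-1) = -16.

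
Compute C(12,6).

C(12,6) = (12·11·10·9·8·7) / 6! = 665280 / 720 = 924.

924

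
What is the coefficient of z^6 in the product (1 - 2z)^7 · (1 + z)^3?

Coefficient of z^6 = Σ_{j} C(7,j)·(-2)^j·C(3,6-j)·1^(6-j) for j from 3 to 6.
= (-280) + 1680 + (-2016) + 448 = -168.

-168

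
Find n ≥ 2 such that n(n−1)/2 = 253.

n(n−1)/2 = 253 ⇒ n(n−1) = 506. Since 23·22 = 506, n = 23.

23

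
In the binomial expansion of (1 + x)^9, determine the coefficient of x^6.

The general term is C(9,j)·(1)^j·(x)^(9-j); the x^6 term has j = 3.
C(9,3) = 84.
Coefficient = C(9,3) = 84.

84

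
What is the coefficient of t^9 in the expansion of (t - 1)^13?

715

The general term is C(13,j)·(t)^j·(-1)^(13-j); the t^9 term has j = 9.
C(13,9) = 715.
Coefficient = C(13,9) = 715.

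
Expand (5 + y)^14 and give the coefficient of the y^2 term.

22216796875

The general term is C(14,j)·(5)^j·(y)^(14-j); the y^2 term has j = 12.
C(14,12) = 91.
Coefficient = C(14,12) · 5^12 = 91 · 244140625 = 22216796875.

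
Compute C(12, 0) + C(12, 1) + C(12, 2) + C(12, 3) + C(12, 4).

1 + 12 + 66 + 220 + 495 = 794.

794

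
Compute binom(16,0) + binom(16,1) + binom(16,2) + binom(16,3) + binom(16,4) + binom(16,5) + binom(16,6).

1 + 16 + 120 + 560 + 1820 + 4368 + 8008 = 14893.

14893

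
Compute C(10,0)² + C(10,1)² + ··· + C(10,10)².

184756

By Vandermonde's identity, Σ C(10,j)² = C(20,10) = 184756.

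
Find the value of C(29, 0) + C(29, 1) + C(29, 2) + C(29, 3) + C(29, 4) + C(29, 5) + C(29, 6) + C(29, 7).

1 + 29 + 406 + 3654 + 23751 + 118755 + 475020 + 1560780 = 2182396.

2182396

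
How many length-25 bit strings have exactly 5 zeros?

53130

Choose the 5 positions: C(25,5) = 53130.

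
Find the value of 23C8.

490314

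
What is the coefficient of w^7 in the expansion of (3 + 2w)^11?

3421440

The general term is C(11,j)·(3)^j·(2w)^(11-j); the w^7 term has j = 4.
C(11,4) = 330.
Coefficient = C(11,4) · 3^4 · 2^7 = 330 · 81 · 128 = 3421440.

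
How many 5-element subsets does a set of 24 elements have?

C(24,5) = (24·23·22·21·20) / 5! = 5100480 / 120 = 42504.

42504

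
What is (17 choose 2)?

136

C(17,2) = (17·16) / 2! = 272 / 2 = 136.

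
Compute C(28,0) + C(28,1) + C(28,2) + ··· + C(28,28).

268435456

Setting x = 1 in (1+x)^28 gives Σ C(28,i) = 2^28 = 268435456.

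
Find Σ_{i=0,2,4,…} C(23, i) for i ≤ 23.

Even-i terms of row 23 sum to 2^22 = 4194304.

4194304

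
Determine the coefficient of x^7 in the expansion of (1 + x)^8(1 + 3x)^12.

Coefficient of x^7 = Σ_{j} C(8,j)·1^j·C(12,7-j)·3^(7-j) for j from 0 to 7.
= 1732104 + 5388768 + 5388768 + 2245320 + 415800 + 33264 + 1008 + 8 = 15205040.

15205040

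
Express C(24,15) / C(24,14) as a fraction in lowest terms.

C(n,k+1)/C(n,k) = (n−k)/(k+1) = (24−14)/(14+1) = 10/15 = 2/3.

2/3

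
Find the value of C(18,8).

43758

C(18,8) = (18·17·16·15·14·13·12·11) / 8! = 1764322560 / 40320 = 43758.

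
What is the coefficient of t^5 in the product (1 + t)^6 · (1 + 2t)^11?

71000

Coefficient of t^5 = Σ_{j} C(6,j)·1^j·C(11,5-j)·2^(5-j) for j from 0 to 5.
= 14784 + 31680 + 19800 + 4400 + 330 + 6 = 71000.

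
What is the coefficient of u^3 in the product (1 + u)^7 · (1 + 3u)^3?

440

Coefficient of u^3 = Σ_{j} C(7,j)·1^j·C(3,3-j)·3^(3-j) for j from 0 to 3.
= 27 + 189 + 189 + 35 = 440.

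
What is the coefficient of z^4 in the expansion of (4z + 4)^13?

The general term is C(13,j)·(4z)^j·(4)^(13-j); the z^4 term has j = 4.
C(13,4) = 715.
Coefficient = C(13,4) · 4^4 · 4^9 = 715 · 256 · 262144 = 47982837760.

47982837760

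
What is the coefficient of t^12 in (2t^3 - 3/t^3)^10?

-414720

General term: C(10,j)·(2t^3)^j·(-3/t^3)^(10-j), with t-exponent 3j − 3(10−j) = 6j − 30.
Set 6j − 30 = 12: j = 7.
C(10,7) = 120; 2^7 = 128; (-3)^3 = -27.
Coefficient = 120 · 128 · (-27) = -414720.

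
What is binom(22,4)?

7315

C(22,4) = (22·21·20·19) / 4! = 175560 / 24 = 7315.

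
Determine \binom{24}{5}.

C(24,5) = (24·23·22·21·20) / 5! = 5100480 / 120 = 42504.

42504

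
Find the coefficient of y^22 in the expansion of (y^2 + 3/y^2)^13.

General term: C(13,j)·(y^2)^j·(3/y^2)^(13-j), with y-exponent 2j − 2(13−j) = 4j − 26.
Set 4j − 26 = 22: j = 12.
C(13,12) = 13; 1^12 = 1; 3^1 = 3.
Coefficient = 13 · 1 · 3 = 39.

39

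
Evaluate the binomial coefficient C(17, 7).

19448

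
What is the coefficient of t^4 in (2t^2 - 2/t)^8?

17920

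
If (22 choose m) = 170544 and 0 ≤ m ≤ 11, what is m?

7

C(22,m) increases on 0 ≤ m ≤ 11. C(22,6) = 74613 and C(22,7) = 170544, so m = 7.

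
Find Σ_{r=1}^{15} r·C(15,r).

245760

Differentiating (1+x)^15 and setting x=1: Σ r·C(15,r) = 15·2^14 = 245760.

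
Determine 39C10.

635745396

C(39,10) = (39·38·37·36·35·34·33·32·31·30) / 10! = 2306992893004800 / 3628800 = 635745396.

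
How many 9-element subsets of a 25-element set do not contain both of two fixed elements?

1797818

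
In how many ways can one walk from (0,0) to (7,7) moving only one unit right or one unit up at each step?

3432

Each path is a sequence of 14 steps with 7 rights: C(14,7) = 3432.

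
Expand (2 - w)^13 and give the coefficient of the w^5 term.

The general term is C(13,j)·(2)^j·(-w)^(13-j); the w^5 term has j = 8.
C(13,8) = 1287.
Coefficient = C(13,8) · 2^8 · (-1)^5 = 1287 · 256 · (-1) = -329472.

-329472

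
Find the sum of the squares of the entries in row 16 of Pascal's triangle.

601080390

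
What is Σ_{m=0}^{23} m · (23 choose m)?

Differentiating (1+x)^23 and setting x=1: Σ m·C(23,m) = 23·2^22 = 96468992.

96468992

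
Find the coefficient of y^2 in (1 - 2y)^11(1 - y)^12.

Coefficient of y^2 = Σ_{j} C(11,j)·(-2)^j·C(12,2-j)·(-1)^(2-j) for j from 0 to 2.
= 66 + 264 + 220 = 550.

550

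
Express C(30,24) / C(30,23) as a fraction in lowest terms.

C(n,k+1)/C(n,k) = (n−k)/(k+1) = (30−23)/(23+1) = 7/24.

7/24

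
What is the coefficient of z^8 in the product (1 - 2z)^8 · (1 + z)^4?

Coefficient of z^8 = Σ_{j} C(8,j)·(-2)^j·C(4,8-j)·1^(8-j) for j from 4 to 8.
= 1120 + (-7168) + 10752 + (-4096) + 256 = 864.

864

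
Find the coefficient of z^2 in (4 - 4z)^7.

344064

The general term is C(7,j)·(4)^j·(-4z)^(7-j); the z^2 term has j = 5.
C(7,5) = 21.
Coefficient = C(7,5) · 4^5 · (-4)^2 = 21 · 1024 · 16 = 344064.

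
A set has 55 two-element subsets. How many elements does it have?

11

n(n−1)/2 = 55 ⇒ n(n−1) = 110. Since 11·10 = 110, n = 11.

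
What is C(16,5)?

4368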